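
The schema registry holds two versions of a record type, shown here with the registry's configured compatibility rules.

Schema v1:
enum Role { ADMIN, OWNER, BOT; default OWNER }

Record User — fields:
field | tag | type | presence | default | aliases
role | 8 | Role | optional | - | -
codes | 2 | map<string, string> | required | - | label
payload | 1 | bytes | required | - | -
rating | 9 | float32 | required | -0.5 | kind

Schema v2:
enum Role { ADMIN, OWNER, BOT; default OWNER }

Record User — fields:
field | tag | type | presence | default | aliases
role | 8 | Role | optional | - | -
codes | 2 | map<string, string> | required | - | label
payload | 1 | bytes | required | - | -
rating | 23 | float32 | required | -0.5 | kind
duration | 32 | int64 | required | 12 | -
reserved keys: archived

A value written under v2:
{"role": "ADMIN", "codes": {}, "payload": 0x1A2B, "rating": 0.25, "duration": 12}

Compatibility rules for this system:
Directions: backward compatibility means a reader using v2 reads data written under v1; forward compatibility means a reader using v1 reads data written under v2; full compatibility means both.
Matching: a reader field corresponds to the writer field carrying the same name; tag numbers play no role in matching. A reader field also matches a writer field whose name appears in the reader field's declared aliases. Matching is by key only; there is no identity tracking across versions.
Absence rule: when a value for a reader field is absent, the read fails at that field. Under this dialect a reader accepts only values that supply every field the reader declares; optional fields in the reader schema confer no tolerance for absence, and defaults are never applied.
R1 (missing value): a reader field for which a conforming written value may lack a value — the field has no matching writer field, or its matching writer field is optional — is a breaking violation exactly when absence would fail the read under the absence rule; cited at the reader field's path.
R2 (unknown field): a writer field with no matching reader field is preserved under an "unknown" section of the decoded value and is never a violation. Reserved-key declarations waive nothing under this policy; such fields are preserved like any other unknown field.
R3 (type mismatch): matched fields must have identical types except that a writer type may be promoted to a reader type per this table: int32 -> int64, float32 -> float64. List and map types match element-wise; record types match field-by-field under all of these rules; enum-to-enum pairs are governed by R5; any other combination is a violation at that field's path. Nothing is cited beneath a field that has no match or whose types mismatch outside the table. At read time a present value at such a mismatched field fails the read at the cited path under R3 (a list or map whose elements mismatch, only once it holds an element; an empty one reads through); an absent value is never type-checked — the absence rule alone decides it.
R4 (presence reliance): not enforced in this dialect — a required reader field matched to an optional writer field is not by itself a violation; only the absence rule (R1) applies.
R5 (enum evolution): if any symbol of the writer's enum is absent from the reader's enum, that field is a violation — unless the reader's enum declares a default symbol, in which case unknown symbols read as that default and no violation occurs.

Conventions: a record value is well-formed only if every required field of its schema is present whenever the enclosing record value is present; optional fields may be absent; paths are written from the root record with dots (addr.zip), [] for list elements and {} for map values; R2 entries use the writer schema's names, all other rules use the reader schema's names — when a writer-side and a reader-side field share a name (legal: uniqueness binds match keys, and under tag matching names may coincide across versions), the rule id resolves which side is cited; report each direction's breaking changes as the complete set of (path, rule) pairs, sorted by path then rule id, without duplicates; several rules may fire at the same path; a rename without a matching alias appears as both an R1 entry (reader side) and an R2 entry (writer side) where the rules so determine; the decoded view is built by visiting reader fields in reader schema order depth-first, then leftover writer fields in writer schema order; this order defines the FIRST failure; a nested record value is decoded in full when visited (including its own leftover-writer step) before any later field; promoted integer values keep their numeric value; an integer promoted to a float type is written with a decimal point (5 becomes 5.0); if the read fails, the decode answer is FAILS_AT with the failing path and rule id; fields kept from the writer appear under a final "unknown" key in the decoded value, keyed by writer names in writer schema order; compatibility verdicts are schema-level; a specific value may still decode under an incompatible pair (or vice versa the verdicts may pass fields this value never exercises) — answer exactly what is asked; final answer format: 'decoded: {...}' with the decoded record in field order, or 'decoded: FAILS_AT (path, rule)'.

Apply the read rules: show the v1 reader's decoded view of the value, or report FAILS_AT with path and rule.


decoded: {"role": "ADMIN", "codes": {}, "payload": 0x1A2B, "rating": 0.25, "unknown": {"duration": 12}}

arrows below run writer -> reader for User
decode walk for User under reader schema v1:
  role := "ADMIN"
  codes := {}
  payload := 0x1A2B
  rating := 0.25
  writer duration: kept under "unknown"
  => decoded: {"role": "ADMIN", "codes": {}, "payload": 0x1A2B, "rating": 0.25, "unknown": {"duration": 12}}
ruling out the remaining User differences:
  field rating in record User: tag 9 changed to 23 -> no rule fires on it and the decoded User view is identical with or without it


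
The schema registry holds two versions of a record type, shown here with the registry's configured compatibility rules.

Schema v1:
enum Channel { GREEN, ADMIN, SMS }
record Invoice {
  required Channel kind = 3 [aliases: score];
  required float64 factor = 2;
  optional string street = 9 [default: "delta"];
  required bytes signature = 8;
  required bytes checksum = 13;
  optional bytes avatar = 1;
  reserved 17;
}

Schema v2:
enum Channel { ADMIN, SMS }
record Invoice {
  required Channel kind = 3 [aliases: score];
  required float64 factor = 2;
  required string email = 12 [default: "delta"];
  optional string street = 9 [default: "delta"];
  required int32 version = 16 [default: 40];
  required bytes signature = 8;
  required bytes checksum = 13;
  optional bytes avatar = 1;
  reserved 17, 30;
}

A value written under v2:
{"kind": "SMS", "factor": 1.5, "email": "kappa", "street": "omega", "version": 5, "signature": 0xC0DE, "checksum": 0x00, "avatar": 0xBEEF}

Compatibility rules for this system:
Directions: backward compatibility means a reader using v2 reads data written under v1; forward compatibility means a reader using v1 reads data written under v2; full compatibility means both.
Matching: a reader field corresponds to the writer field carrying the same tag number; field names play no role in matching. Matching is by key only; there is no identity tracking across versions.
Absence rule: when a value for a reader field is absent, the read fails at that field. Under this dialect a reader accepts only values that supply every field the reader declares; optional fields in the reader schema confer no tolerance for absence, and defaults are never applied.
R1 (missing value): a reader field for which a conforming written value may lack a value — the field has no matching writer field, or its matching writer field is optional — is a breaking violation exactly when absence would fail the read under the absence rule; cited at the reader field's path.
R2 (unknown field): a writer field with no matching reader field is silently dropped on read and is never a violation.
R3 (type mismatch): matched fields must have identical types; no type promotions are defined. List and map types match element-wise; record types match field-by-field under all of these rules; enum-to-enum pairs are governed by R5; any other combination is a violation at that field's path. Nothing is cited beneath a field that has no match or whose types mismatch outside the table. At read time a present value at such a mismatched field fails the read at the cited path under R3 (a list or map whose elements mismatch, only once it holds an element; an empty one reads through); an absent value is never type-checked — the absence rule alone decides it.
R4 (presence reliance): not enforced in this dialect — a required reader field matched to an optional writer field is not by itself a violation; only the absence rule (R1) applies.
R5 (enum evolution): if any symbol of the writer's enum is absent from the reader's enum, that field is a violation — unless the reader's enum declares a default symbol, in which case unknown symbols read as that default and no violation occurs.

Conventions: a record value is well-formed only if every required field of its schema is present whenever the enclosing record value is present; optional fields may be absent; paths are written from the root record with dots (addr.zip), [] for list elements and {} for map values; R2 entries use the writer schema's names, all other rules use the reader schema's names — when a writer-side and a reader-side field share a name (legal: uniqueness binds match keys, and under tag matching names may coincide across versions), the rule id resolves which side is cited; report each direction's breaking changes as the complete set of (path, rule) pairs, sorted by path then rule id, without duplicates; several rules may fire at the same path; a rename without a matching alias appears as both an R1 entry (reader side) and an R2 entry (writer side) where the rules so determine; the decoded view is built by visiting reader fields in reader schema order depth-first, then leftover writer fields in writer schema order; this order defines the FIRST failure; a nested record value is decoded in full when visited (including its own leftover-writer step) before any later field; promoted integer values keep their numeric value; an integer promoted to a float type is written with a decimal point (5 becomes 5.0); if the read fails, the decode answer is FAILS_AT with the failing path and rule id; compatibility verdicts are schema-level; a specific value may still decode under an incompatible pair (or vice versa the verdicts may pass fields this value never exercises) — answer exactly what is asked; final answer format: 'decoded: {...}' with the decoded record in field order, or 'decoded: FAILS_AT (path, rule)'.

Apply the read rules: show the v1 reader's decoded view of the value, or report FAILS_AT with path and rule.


in Invoice below, arrows point writer -> reader
decode (reader v1):
  kind := "SMS"
  factor := 1.5
  street := "omega"
  signature := 0xC0DE
  checksum := 0x00
  avatar := 0xBEEF
  writer email: no reader field; dropped
  writer version: no reader field; dropped
  => decoded: {"kind": "SMS", "factor": 1.5, "street": "omega", "signature": 0xC0DE, "checksum": 0x00, "avatar": 0xBEEF}
the rest of the Invoice diff is inert for this question:
  added field email to record Invoice: required string, tag 12, default "delta" (in v2 it sits immediately before street) -> a verdict-level change on Invoice — the shown value reads the same
  added field version to record Invoice: required int32, tag 16, default 40 (in v2 it sits immediately before signature) -> a verdict-level change on Invoice — the shown value reads the same
  enum Channel (field kind in record Invoice): symbol GREEN removed -> a verdict-level change on Invoice — the shown value reads the same

decoded: {"kind": "SMS", "factor": 1.5, "street": "omega", "signature": 0xC0DE, "checksum": 0x00, "avatar": 0xBEEF}


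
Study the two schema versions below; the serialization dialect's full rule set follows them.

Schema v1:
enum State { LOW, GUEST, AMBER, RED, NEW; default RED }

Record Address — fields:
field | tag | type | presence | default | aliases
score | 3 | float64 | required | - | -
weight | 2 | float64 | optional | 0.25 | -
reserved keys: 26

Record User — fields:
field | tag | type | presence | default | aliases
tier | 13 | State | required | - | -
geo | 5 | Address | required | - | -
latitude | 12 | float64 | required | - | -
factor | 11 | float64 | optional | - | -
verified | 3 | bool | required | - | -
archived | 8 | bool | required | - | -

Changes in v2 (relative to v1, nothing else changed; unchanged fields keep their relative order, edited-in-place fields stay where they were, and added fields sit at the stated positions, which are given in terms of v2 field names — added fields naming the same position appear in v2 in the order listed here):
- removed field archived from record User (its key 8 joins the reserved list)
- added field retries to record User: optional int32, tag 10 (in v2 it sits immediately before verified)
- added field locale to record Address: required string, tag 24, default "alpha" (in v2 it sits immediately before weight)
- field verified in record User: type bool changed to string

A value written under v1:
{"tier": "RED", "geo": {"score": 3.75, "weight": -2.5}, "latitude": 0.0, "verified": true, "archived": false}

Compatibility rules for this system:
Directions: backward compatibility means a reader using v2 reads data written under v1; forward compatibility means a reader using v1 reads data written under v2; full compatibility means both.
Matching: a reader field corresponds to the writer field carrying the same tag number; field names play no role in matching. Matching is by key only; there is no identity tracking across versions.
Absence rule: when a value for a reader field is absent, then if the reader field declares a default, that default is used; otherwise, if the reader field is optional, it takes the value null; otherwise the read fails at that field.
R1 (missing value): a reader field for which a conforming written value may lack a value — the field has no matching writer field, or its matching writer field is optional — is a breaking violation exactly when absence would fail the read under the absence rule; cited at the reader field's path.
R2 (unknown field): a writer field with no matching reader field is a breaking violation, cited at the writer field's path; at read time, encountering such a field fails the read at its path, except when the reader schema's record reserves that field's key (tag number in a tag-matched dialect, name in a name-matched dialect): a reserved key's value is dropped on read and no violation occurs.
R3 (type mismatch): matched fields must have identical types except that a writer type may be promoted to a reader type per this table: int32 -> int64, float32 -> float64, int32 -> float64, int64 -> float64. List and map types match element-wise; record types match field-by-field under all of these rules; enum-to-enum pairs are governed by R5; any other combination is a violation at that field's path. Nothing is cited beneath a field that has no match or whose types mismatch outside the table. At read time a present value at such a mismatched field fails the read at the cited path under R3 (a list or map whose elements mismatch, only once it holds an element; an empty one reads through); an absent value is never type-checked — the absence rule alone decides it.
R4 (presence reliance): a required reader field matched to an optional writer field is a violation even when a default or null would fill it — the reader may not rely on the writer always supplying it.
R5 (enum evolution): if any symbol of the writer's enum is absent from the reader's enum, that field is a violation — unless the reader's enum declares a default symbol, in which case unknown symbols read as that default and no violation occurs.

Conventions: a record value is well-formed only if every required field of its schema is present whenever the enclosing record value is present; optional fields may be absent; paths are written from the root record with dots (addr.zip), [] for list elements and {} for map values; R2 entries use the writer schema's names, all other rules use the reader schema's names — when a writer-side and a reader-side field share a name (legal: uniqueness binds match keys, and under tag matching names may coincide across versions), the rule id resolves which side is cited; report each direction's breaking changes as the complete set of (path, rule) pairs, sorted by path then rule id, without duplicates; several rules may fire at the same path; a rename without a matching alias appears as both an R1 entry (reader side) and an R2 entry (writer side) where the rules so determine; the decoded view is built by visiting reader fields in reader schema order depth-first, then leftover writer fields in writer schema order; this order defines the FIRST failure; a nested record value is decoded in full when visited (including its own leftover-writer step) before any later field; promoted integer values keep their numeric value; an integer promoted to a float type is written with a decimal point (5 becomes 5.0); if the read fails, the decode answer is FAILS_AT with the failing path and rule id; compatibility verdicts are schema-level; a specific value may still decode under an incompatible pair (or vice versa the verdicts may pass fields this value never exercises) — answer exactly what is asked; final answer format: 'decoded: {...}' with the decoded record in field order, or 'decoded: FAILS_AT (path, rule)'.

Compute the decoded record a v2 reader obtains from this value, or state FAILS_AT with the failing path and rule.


each type pair in User: writer, then reader
decoding the User value with the v2 reader:
  tier := "RED"
  geo.score := 3.75
  geo.locale := "alpha" (absent -> default)
  geo.weight := -2.5
  latitude := 0.0
  factor := null (absent, optional -> null)
  retries := null (absent, optional -> null)
  read fails at verified under R3
  => FAILS_AT (verified, R3)
checking off the User differences that do not matter here:
  removed field archived from record User (its key 8 joins the reserved list) -> shifts the User verdicts, not this decode
  added field locale to record Address: required string, tag 24, default "alpha" (in v2 it sits immediately before weight) -> shifts the User verdicts, not this decode
  added field retries to record User: optional int32, tag 10 (in v2 it sits immediately before verified) -> shifts the User verdicts, not this decode

decoded: FAILS_AT (verified, R3)


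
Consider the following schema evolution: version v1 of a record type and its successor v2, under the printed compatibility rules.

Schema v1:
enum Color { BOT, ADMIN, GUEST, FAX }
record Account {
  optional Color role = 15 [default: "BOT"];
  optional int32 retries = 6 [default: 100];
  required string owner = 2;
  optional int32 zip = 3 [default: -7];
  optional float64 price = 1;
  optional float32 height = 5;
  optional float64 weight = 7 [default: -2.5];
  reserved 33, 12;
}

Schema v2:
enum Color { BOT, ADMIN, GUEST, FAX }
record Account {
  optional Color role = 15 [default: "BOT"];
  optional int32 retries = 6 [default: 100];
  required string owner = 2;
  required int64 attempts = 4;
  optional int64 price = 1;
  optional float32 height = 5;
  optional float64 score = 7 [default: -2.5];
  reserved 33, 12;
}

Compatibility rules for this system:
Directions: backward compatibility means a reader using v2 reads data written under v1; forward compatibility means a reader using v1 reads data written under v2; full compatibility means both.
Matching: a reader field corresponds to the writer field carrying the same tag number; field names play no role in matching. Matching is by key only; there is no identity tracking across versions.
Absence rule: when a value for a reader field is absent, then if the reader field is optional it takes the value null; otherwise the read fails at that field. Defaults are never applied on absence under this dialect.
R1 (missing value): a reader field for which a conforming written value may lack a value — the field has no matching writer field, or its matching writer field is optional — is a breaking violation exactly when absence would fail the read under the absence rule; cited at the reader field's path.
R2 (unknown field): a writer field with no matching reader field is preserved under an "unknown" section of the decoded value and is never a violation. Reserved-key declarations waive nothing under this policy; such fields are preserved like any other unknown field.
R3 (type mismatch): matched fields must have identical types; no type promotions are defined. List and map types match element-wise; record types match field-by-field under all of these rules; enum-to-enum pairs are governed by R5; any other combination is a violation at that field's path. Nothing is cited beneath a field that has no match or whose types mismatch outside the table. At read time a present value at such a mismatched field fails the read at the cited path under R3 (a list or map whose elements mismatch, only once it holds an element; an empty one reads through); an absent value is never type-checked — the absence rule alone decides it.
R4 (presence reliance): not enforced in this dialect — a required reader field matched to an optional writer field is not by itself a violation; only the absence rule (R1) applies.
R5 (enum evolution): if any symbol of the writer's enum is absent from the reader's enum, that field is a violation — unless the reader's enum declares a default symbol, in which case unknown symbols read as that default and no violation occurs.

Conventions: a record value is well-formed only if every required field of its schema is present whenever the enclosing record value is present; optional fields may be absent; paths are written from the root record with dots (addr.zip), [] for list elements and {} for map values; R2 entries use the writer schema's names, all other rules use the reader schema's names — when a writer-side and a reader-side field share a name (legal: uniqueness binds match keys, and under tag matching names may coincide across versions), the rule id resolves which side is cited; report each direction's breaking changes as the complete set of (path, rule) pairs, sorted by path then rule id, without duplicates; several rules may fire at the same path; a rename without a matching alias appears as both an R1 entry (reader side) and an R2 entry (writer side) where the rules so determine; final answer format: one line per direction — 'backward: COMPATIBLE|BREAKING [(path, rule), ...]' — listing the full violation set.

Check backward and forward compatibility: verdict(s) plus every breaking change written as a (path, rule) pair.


backward: BREAKING [(attempts, R1), (price, R3)]; forward: BREAKING [(price, R3)]

arrows below run writer -> reader for Account
backward analysis of Account with v2 as reader and v1 as writer:
  writer optional, Color -> Color: reader role maps from writer role
  writer optional, int32 -> int32: reader retries maps from writer retries
  writer required, string -> string: reader owner maps from writer owner
  attempts has no writer counterpart
  writer optional, float64 -> int64: reader price maps from writer price
  writer optional, float32 -> float32: reader height maps from writer height
  writer optional, float64 -> float64: reader score maps from writer weight
  zip (writer side), unknown to reader
  R1 fires at attempts
  R3 fires at price
  => backward verdict for Account: BREAKING, 2 violation(s)
forward analysis of Account with v1 as reader and v2 as writer:
  writer optional, Color -> Color: reader role maps from writer role
  writer optional, int32 -> int32: reader retries maps from writer retries
  writer required, string -> string: reader owner maps from writer owner
  zip has no writer counterpart
  writer optional, int64 -> float64: reader price maps from writer price
  writer optional, float32 -> float32: reader height maps from writer height
  writer optional, float64 -> float64: reader weight maps from writer score
  attempts (writer side), unknown to reader
  R3 fires at price
  => forward verdict for Account: BREAKING, 1 violation(s)


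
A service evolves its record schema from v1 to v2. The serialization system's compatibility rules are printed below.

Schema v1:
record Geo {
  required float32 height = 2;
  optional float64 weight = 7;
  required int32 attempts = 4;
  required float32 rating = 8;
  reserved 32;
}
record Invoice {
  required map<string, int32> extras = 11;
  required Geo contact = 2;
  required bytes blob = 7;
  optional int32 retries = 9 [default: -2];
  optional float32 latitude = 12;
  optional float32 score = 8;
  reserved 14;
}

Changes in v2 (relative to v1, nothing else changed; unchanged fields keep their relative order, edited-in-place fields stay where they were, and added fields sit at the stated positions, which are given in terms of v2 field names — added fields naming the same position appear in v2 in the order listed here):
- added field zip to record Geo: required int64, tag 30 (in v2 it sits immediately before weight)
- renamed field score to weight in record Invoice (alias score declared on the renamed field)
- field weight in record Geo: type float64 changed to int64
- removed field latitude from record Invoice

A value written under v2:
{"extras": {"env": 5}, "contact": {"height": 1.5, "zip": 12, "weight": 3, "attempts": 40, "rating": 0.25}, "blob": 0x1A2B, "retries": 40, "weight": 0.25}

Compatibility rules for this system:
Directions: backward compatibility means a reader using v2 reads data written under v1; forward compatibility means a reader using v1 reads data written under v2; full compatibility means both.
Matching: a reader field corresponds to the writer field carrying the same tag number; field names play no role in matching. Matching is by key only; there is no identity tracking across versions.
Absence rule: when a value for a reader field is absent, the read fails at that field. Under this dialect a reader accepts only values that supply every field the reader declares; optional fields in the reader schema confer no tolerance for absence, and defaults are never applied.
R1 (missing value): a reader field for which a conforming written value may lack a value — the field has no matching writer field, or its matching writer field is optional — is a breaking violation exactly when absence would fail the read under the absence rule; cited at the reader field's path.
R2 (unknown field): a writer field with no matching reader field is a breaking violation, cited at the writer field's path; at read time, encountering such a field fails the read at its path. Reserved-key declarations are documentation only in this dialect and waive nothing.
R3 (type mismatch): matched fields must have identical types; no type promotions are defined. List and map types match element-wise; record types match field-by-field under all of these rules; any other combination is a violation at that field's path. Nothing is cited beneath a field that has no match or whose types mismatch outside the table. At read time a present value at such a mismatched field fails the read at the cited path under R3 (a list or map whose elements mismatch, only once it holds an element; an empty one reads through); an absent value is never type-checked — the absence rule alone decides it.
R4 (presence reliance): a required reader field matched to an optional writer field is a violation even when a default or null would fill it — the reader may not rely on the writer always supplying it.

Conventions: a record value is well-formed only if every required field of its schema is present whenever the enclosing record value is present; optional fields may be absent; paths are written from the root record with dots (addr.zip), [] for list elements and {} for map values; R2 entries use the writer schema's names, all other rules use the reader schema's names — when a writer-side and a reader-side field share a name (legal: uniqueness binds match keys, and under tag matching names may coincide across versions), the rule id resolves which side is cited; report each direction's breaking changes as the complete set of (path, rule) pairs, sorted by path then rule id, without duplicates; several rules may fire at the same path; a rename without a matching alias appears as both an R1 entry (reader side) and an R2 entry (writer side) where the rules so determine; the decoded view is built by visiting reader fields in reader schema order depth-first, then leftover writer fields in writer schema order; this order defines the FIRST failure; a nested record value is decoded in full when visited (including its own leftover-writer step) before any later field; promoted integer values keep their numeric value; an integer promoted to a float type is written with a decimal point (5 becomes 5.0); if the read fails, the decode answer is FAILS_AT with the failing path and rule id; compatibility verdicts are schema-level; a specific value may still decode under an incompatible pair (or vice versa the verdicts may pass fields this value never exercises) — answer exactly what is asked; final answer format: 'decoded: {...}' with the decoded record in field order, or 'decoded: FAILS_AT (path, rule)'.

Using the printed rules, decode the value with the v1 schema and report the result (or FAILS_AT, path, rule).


arrows below run writer -> reader for Invoice
decode walk for Invoice under reader schema v1:
  extras := {"env": 5}
  contact.height := 1.5
  read fails at contact.weight under R3
  => FAILS_AT (contact.weight, R3)
the rest of the Invoice diff is inert for this question:
  added field zip to record Geo: required int64, tag 30 (in v2 it sits immediately before weight) -> changes Invoice's schema-level verdicts only — the decode of this value is the same
  removed field latitude from record Invoice -> changes Invoice's schema-level verdicts only — the decode of this value is the same

decoded: FAILS_AT (contact.weight, R3)


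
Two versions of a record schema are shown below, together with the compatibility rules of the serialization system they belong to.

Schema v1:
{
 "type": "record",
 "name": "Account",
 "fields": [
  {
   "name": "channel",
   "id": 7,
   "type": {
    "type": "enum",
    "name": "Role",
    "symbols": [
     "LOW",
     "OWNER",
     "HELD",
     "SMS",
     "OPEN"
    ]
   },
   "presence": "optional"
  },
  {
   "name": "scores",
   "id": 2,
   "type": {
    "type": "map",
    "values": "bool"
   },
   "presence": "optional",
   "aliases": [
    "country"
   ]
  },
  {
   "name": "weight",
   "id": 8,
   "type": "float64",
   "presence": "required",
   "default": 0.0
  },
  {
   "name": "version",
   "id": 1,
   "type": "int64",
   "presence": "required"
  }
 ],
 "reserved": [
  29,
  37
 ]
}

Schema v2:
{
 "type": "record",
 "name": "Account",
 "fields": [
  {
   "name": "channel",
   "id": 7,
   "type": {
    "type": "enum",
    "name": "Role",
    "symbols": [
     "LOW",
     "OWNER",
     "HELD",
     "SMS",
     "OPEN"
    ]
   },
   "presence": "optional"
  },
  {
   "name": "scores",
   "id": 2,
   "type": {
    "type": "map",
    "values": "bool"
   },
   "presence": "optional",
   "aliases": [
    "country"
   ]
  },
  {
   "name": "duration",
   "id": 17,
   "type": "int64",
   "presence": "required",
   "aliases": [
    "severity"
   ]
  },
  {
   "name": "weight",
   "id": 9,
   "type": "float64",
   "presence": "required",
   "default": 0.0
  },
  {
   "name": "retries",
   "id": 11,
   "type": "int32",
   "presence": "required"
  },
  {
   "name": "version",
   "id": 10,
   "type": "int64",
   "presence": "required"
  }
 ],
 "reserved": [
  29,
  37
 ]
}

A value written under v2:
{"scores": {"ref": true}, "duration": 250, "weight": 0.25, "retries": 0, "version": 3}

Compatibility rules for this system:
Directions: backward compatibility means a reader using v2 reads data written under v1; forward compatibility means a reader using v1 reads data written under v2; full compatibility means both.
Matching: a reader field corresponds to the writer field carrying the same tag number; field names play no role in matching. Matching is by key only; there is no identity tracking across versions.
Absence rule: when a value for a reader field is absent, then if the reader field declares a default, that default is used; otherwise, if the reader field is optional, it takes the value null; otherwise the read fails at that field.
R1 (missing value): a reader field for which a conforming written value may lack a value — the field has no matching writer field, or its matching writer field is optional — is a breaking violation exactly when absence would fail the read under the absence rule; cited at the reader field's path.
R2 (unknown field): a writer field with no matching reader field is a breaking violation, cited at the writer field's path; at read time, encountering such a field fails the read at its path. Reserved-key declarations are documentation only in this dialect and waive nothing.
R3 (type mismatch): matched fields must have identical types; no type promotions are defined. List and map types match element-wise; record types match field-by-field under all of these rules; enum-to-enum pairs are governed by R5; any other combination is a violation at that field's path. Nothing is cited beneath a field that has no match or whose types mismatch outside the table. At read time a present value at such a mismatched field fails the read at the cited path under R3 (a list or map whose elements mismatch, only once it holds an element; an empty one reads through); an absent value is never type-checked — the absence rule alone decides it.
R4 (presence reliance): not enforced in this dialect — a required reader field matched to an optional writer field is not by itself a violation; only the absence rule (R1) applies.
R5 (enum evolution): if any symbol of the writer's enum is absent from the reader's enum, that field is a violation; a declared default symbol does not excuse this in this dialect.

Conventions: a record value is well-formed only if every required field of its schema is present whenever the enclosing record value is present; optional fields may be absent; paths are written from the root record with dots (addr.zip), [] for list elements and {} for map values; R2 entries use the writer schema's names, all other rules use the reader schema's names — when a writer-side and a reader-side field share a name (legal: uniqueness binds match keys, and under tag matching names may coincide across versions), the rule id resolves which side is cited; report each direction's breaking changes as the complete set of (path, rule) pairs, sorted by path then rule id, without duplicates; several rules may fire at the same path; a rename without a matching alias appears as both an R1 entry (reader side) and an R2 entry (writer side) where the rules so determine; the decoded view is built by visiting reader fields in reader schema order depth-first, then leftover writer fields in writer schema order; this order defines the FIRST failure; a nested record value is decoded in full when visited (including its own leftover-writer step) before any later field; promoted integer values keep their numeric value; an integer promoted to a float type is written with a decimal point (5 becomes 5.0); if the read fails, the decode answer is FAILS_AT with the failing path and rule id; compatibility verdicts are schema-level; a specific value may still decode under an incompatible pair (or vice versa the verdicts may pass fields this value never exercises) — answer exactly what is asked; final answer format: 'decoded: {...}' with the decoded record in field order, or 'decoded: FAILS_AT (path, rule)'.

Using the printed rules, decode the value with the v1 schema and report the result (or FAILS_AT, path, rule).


arrows below run writer -> reader for Account
migrating the Account value to v1:
  channel := null (absent, optional -> null)
  scores := {"ref": true}
  weight := 0.0 (absent -> default)
  read fails at version under R1 (no fill)
  => FAILS_AT (version, R1)
the other Account changes do not affect what is asked:
  added field duration to record Account: required int64, tag 17 (in v2 it sits immediately before weight) -> changes Account's schema-level verdicts only — the decode of this value is the same
  field weight in record Account: tag 8 changed to 9 -> changes Account's schema-level verdicts only — the decode of this value is the same
  added field retries to record Account: required int32, tag 11 (in v2 it sits immediately before version) -> changes Account's schema-level verdicts only — the decode of this value is the same

decoded: FAILS_AT (version, R1)


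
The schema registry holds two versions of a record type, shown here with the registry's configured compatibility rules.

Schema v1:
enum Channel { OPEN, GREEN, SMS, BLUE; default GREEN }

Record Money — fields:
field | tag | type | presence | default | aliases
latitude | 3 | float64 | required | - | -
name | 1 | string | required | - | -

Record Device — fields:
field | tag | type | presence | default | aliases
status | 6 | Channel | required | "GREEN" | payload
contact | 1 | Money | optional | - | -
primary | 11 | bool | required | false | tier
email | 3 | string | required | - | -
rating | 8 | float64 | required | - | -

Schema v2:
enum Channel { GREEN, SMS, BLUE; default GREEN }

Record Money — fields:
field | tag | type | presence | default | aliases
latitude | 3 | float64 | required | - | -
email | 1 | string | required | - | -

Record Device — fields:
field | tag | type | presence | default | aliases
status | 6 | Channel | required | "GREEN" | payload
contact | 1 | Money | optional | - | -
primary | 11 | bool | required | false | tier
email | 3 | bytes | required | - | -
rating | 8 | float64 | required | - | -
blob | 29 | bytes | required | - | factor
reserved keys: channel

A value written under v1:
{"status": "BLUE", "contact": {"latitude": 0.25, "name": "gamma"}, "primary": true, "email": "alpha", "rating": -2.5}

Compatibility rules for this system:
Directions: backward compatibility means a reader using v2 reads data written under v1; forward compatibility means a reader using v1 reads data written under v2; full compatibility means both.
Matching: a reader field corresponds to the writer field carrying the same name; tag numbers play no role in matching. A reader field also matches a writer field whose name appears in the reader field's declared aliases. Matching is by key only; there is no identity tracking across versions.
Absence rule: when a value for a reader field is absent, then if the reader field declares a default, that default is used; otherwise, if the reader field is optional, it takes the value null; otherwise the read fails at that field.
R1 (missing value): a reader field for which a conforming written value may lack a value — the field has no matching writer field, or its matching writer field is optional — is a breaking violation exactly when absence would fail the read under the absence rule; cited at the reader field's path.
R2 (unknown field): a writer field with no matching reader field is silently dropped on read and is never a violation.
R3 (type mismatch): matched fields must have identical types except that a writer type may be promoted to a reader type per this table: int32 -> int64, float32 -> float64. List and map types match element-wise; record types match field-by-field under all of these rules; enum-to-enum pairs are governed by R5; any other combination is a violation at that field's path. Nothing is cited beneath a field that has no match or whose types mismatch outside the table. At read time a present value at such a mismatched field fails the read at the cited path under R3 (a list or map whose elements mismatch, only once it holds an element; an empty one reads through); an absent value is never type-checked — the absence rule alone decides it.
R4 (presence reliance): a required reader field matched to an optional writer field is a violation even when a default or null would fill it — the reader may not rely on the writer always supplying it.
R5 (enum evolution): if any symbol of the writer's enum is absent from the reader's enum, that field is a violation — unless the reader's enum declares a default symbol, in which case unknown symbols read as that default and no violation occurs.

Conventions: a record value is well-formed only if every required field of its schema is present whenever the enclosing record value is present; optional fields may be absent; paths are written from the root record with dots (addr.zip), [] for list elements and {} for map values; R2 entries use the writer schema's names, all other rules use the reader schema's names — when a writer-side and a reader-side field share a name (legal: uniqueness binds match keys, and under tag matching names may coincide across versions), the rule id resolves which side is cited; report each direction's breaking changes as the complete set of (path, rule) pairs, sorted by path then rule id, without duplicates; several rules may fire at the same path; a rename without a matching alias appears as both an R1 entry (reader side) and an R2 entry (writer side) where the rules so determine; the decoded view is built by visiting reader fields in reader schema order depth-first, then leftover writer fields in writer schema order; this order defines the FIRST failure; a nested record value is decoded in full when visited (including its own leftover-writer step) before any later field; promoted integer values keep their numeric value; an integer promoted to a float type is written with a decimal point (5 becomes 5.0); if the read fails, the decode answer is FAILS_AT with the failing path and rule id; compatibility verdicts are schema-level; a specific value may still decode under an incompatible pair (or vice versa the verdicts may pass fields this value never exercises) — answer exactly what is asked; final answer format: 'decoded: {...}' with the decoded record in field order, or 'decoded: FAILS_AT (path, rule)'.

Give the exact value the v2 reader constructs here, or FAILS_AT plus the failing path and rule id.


decoded: FAILS_AT (contact.email, R1)

in Device below, arrows point writer -> reader
decode (reader v2):
  status := "BLUE"
  contact.latitude := 0.25
  read fails at contact.email under R1 (no fill)
  => FAILS_AT (contact.email, R1)
the other Device changes do not affect what is asked:
  enum Channel (field status in record Device): symbol OPEN removed -> fires no rule on Device under this dialect and leaves the result unchanged
  added field blob to record Device: required bytes, tag 29 (in v2 it sits last) -> changes Device's schema-level verdicts only — the decode of this value is the same
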